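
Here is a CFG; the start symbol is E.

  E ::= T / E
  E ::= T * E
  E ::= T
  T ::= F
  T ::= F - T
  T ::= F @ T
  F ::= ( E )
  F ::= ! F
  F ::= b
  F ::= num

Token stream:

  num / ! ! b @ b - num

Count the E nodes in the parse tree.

2

[E [T [F num]] / [E [T [F ! [F ! [F b]]] @ [T [F b] - [T [F num]]]]]]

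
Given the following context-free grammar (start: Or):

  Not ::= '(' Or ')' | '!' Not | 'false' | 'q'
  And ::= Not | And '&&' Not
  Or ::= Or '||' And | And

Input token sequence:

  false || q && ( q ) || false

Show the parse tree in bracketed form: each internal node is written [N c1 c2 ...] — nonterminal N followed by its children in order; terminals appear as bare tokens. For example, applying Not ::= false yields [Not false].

[Or [Or [Or [And [Not false]]] || [And [And [Not q]] && [Not ( [Or [And [Not q]]] )]]] || [And [Not false]]]

Or
Or || And
Or || And || And
And || And || And
Not || And || And
false || And || And
false || And && Not || And
false || Not && Not || And
false || q && Not || And
false || q && ( Or ) || And
false || q && ( And ) || And
false || q && ( Not ) || And
false || q && ( q ) || And
false || q && ( q ) || Not
false || q && ( q ) || false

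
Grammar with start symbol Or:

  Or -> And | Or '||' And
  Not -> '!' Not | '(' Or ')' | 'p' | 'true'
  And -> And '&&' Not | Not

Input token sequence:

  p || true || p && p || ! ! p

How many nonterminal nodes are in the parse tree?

[Or [Or [Or [Or [And [Not p]]] || [And [Not true]]] || [And [And [Not p]] && [Not p]]] || [And [Not ! [Not ! [Not p]]]]]

16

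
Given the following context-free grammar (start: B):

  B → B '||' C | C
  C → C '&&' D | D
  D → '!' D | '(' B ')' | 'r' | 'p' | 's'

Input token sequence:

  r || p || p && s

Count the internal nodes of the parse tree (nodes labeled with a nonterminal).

[B [B [B [C [D r]]] || [C [D p]]] || [C [C [D p]] && [D s]]]

11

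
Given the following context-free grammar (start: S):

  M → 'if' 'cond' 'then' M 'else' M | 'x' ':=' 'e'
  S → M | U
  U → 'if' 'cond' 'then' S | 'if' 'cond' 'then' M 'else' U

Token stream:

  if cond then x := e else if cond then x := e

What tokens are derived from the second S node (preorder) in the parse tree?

x := e

[S [U if cond then [M x := e] else [U if cond then [S [M x := e]]]]]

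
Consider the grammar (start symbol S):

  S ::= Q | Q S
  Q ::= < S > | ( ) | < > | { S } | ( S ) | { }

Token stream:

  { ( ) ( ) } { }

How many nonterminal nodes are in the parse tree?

8

[S [Q { [S [Q ( )] [S [Q ( )]]] }] [S [Q { }]]]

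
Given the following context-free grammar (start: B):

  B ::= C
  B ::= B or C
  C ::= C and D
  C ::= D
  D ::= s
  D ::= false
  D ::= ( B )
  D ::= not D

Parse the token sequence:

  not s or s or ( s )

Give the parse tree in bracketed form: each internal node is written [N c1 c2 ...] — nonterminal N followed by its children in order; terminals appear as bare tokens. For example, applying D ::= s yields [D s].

[B [B [B [C [D not [D s]]]] or [C [D s]]] or [C [D ( [B [C [D s]]] )]]]

B
B or C
B or C or C
C or C or C
D or C or C
not D or C or C
not s or C or C
not s or D or C
not s or s or C
not s or s or D
not s or s or ( B )
not s or s or ( C )
not s or s or ( D )
not s or s or ( s )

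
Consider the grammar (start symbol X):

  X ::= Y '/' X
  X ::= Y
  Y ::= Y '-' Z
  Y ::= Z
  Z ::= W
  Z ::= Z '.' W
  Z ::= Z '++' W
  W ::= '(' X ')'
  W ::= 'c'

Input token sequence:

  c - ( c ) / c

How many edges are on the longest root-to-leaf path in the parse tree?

[X [Y [Y [Z [W c]]] - [Z [W ( [X [Y [Z [W c]]]] )]]] / [X [Y [Z [W c]]]]]

8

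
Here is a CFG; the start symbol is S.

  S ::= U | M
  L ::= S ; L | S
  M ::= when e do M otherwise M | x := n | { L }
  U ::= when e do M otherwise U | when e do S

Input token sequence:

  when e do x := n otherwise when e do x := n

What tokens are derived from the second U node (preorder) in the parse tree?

when e do x := n

[S [U when e do [M x := n] otherwise [U when e do [S [M x := n]]]]]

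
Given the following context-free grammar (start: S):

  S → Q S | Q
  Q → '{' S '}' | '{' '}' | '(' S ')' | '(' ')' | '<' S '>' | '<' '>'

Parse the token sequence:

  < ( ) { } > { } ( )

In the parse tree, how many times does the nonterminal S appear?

[S [Q < [S [Q ( )] [S [Q { }]]] >] [S [Q { }] [S [Q ( )]]]]

5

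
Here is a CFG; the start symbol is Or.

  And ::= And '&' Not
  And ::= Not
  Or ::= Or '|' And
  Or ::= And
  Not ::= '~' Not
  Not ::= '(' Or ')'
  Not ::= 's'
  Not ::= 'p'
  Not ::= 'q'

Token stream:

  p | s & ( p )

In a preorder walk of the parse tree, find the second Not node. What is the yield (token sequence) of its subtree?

s

[Or [Or [And [Not p]]] | [And [And [Not s]] & [Not ( [Or [And [Not p]]] )]]]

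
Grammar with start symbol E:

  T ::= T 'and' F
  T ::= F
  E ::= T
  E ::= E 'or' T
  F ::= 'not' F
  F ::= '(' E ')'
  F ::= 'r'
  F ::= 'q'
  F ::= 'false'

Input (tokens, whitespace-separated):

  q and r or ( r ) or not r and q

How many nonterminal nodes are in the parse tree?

17

[E [E [E [T [T [F q]] and [F r]]] or [T [F ( [E [T [F r]]] )]]] or [T [T [F not [F r]]] and [F q]]]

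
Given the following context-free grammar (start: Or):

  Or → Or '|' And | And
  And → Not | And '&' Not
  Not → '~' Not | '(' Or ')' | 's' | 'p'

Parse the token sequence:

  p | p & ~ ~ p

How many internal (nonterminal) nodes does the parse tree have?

10

[Or [Or [And [Not p]]] | [And [And [Not p]] & [Not ~ [Not ~ [Not p]]]]]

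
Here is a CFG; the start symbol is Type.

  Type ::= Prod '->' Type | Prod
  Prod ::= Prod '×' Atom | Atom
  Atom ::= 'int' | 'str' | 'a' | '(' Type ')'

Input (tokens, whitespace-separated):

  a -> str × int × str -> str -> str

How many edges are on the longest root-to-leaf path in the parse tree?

[Type [Prod [Atom a]] -> [Type [Prod [Prod [Prod [Atom str]] × [Atom int]] × [Atom str]] -> [Type [Prod [Atom str]] -> [Type [Prod [Atom str]]]]]]

6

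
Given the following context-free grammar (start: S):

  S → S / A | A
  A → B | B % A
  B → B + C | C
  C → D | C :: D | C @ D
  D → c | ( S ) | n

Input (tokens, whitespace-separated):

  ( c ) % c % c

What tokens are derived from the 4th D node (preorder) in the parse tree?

c

[S [A [B [C [D ( [S [A [B [C [D c]]]]] )]]] % [A [B [C [D c]]] % [A [B [C [D c]]]]]]]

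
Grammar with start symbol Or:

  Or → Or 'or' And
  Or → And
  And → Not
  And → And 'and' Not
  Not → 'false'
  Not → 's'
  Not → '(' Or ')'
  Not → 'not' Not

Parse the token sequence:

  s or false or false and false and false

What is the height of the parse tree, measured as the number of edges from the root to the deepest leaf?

5

[Or [Or [Or [And [Not s]]] or [And [Not false]]] or [And [And [And [Not false]] and [Not false]] and [Not false]]]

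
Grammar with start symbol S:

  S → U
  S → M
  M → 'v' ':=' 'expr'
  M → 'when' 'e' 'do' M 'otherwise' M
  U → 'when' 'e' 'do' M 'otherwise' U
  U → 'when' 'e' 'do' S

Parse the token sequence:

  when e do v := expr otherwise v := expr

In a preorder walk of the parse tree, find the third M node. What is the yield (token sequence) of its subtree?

[S [M when e do [M v := expr] otherwise [M v := expr]]]

v := expr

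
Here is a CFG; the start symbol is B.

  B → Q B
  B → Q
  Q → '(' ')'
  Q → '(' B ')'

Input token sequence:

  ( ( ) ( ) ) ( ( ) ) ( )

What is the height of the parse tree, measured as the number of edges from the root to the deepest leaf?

[B [Q ( [B [Q ( )] [B [Q ( )]]] )] [B [Q ( [B [Q ( )]] )] [B [Q ( )]]]]

5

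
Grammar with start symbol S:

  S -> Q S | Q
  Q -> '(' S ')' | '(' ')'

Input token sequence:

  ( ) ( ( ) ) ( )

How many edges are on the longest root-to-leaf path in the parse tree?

[S [Q ( )] [S [Q ( [S [Q ( )]] )] [S [Q ( )]]]]

5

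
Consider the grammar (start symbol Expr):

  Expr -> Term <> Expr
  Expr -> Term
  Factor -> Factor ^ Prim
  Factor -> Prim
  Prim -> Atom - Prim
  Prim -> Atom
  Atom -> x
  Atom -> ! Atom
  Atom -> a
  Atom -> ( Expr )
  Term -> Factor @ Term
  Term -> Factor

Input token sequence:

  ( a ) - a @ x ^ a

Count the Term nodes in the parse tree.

[Expr [Term [Factor [Prim [Atom ( [Expr [Term [Factor [Prim [Atom a]]]]] )] - [Prim [Atom a]]]] @ [Term [Factor [Factor [Prim [Atom x]]] ^ [Prim [Atom a]]]]]]

3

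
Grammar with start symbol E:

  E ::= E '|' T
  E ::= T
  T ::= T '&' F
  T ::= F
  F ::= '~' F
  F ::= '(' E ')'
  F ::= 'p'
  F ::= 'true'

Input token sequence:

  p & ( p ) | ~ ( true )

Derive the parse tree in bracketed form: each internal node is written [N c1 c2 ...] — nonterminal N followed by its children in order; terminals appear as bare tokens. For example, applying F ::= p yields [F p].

E
E | T
T | T
T & F | T
F & F | T
p & F | T
p & ( E ) | T
p & ( T ) | T
p & ( F ) | T
p & ( p ) | T
p & ( p ) | F
p & ( p ) | ~ F
p & ( p ) | ~ ( E )
p & ( p ) | ~ ( T )
p & ( p ) | ~ ( F )
p & ( p ) | ~ ( true )

[E [E [T [T [F p]] & [F ( [E [T [F p]]] )]]] | [T [F ~ [F ( [E [T [F true]]] )]]]]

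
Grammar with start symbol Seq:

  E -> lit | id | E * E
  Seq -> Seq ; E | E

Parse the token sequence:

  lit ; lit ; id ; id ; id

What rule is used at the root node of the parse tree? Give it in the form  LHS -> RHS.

Seq -> Seq ; E

[Seq [Seq [Seq [Seq [Seq [E lit]] ; [E lit]] ; [E id]] ; [E id]] ; [E id]]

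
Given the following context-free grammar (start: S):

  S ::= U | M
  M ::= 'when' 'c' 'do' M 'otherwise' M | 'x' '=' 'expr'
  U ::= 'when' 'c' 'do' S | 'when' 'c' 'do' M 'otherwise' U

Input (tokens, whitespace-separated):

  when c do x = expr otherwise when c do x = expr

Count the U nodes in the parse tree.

[S [U when c do [M x = expr] otherwise [U when c do [S [M x = expr]]]]]

2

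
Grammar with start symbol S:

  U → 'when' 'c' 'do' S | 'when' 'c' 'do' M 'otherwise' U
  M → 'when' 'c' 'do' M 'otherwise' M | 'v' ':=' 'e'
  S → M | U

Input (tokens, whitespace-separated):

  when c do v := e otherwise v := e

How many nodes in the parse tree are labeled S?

1

[S [M when c do [M v := e] otherwise [M v := e]]]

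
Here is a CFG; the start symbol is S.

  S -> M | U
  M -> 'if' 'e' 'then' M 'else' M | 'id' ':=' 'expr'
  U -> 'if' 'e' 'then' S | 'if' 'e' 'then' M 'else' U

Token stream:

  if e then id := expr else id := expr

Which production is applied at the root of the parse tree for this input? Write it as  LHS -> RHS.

[S [M if e then [M id := expr] else [M id := expr]]]

S -> M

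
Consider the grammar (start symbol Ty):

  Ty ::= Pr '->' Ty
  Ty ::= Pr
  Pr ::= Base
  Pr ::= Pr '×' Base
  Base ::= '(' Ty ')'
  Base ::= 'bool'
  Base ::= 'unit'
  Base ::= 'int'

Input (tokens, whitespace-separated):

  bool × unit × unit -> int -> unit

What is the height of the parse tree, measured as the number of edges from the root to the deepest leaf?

[Ty [Pr [Pr [Pr [Base bool]] × [Base unit]] × [Base unit]] -> [Ty [Pr [Base int]] -> [Ty [Pr [Base unit]]]]]

5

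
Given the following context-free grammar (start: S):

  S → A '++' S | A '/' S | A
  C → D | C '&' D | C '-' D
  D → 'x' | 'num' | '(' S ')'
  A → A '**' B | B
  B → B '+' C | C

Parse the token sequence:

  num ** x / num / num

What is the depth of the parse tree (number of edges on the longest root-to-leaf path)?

[S [A [A [B [C [D num]]]] ** [B [C [D x]]]] / [S [A [B [C [D num]]]] / [S [A [B [C [D num]]]]]]]

7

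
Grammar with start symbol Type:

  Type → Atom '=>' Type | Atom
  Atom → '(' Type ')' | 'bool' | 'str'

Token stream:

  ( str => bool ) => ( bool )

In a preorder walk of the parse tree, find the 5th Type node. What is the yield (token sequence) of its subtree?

bool

[Type [Atom ( [Type [Atom str] => [Type [Atom bool]]] )] => [Type [Atom ( [Type [Atom bool]] )]]]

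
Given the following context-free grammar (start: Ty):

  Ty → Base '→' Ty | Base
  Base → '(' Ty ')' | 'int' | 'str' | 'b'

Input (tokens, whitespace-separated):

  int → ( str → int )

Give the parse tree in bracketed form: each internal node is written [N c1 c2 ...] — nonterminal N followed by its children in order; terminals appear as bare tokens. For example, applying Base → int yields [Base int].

Ty
Base → Ty
int → Ty
int → Base
int → ( Ty )
int → ( Base → Ty )
int → ( str → Ty )
int → ( str → Base )
int → ( str → int )

[Ty [Base int] → [Ty [Base ( [Ty [Base str] → [Ty [Base int]]] )]]]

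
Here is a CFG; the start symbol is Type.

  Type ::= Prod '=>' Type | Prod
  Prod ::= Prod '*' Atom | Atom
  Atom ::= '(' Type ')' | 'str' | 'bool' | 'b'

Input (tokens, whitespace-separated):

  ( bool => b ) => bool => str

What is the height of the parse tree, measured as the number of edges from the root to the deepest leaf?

7

[Type [Prod [Atom ( [Type [Prod [Atom bool]] => [Type [Prod [Atom b]]]] )]] => [Type [Prod [Atom bool]] => [Type [Prod [Atom str]]]]]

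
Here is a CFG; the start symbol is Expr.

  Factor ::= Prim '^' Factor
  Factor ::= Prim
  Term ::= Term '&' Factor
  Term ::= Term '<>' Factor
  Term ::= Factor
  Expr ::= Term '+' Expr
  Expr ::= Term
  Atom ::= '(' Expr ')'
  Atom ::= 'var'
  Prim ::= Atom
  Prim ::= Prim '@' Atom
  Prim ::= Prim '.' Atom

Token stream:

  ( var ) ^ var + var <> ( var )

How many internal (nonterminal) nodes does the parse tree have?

[Expr [Term [Factor [Prim [Atom ( [Expr [Term [Factor [Prim [Atom var]]]]] )]] ^ [Factor [Prim [Atom var]]]]] + [Expr [Term [Term [Factor [Prim [Atom var]]]] <> [Factor [Prim [Atom ( [Expr [Term [Factor [Prim [Atom var]]]]] )]]]]]]

27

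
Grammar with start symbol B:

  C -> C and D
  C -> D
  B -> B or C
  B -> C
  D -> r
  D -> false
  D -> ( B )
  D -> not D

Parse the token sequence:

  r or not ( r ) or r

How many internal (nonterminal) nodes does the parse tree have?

[B [B [B [C [D r]]] or [C [D not [D ( [B [C [D r]]] )]]]] or [C [D r]]]

13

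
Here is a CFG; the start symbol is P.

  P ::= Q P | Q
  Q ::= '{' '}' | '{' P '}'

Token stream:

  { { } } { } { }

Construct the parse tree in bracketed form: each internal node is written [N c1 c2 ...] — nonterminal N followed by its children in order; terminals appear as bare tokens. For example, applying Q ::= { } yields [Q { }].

P
Q P
{ P } P
{ Q } P
{ { } } P
{ { } } Q P
{ { } } { } P
{ { } } { } Q
{ { } } { } { }

[P [Q { [P [Q { }]] }] [P [Q { }] [P [Q { }]]]]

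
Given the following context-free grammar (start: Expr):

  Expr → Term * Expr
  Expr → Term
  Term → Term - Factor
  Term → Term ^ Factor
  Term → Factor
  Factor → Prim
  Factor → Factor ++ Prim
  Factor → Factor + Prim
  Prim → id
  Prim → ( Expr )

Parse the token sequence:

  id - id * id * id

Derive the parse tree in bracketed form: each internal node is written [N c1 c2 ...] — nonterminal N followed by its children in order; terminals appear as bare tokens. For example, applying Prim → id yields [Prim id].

[Expr [Term [Term [Factor [Prim id]]] - [Factor [Prim id]]] * [Expr [Term [Factor [Prim id]]] * [Expr [Term [Factor [Prim id]]]]]]

Expr
Term * Expr
Term - Factor * Expr
Factor - Factor * Expr
Prim - Factor * Expr
id - Factor * Expr
id - Prim * Expr
id - id * Expr
id - id * Term * Expr
id - id * Factor * Expr
id - id * Prim * Expr
id - id * id * Expr
id - id * id * Term
id - id * id * Factor
id - id * id * Prim
id - id * id * id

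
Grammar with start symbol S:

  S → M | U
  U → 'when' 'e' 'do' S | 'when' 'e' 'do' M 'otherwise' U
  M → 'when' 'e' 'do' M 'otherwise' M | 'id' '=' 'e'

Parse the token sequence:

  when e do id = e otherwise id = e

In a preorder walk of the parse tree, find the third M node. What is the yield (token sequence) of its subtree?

[S [M when e do [M id = e] otherwise [M id = e]]]

id = e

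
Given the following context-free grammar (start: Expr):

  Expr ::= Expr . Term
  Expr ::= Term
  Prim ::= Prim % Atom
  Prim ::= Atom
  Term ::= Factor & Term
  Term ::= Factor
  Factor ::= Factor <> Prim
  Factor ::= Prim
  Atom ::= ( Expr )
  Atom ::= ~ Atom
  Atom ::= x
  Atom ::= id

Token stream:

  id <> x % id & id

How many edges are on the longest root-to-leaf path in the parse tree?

[Expr [Term [Factor [Factor [Prim [Atom id]]] <> [Prim [Prim [Atom x]] % [Atom id]]] & [Term [Factor [Prim [Atom id]]]]]]

6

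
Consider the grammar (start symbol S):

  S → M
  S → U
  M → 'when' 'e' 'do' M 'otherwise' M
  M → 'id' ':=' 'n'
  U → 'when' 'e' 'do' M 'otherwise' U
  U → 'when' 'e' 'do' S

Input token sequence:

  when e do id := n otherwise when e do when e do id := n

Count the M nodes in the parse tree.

2

[S [U when e do [M id := n] otherwise [U when e do [S [U when e do [S [M id := n]]]]]]]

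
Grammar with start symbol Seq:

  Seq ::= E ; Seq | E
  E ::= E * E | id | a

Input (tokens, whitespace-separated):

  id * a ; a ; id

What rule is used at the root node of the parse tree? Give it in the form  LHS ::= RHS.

[Seq [E [E id] * [E a]] ; [Seq [E a] ; [Seq [E id]]]]

Seq ::= E ; Seq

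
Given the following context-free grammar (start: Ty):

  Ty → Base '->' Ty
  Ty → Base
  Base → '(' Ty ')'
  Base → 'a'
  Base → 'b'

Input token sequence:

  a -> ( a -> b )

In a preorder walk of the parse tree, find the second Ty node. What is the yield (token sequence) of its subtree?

[Ty [Base a] -> [Ty [Base ( [Ty [Base a] -> [Ty [Base b]]] )]]]

( a -> b )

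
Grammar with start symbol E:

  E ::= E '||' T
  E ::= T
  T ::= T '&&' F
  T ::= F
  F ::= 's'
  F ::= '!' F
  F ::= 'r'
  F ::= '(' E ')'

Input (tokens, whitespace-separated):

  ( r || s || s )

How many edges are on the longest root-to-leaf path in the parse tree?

8

[E [T [F ( [E [E [E [T [F r]]] || [T [F s]]] || [T [F s]]] )]]]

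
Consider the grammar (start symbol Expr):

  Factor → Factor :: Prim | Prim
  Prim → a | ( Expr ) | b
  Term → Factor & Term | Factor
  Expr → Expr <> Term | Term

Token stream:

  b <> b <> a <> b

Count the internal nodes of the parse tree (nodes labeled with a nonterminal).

16

[Expr [Expr [Expr [Expr [Term [Factor [Prim b]]]] <> [Term [Factor [Prim b]]]] <> [Term [Factor [Prim a]]]] <> [Term [Factor [Prim b]]]]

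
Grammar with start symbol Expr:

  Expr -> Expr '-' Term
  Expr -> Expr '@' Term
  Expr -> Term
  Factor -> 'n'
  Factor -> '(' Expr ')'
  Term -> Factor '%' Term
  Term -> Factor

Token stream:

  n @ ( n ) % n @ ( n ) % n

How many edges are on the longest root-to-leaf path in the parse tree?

[Expr [Expr [Expr [Term [Factor n]]] @ [Term [Factor ( [Expr [Term [Factor n]]] )] % [Term [Factor n]]]] @ [Term [Factor ( [Expr [Term [Factor n]]] )] % [Term [Factor n]]]]

7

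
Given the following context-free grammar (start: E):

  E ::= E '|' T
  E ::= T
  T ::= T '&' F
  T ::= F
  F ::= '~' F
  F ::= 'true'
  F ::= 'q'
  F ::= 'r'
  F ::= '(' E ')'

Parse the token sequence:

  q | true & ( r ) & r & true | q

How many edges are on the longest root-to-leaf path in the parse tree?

9

[E [E [E [T [F q]]] | [T [T [T [T [F true]] & [F ( [E [T [F r]]] )]] & [F r]] & [F true]]] | [T [F q]]]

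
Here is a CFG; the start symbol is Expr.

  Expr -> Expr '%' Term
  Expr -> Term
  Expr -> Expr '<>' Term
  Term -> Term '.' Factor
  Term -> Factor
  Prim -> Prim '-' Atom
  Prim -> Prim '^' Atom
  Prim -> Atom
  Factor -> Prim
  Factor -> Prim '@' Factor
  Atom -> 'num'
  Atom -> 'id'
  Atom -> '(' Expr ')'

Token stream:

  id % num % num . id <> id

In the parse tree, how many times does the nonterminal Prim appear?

5

[Expr [Expr [Expr [Expr [Term [Factor [Prim [Atom id]]]]] % [Term [Factor [Prim [Atom num]]]]] % [Term [Term [Factor [Prim [Atom num]]]] . [Factor [Prim [Atom id]]]]] <> [Term [Factor [Prim [Atom id]]]]]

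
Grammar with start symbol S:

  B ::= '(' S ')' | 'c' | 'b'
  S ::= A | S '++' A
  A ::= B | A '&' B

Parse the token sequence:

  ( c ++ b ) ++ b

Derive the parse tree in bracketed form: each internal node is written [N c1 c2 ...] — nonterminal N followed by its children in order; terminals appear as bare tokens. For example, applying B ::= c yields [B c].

S
S ++ A
A ++ A
B ++ A
( S ) ++ A
( S ++ A ) ++ A
( A ++ A ) ++ A
( B ++ A ) ++ A
( c ++ A ) ++ A
( c ++ B ) ++ A
( c ++ b ) ++ A
( c ++ b ) ++ B
( c ++ b ) ++ b

[S [S [A [B ( [S [S [A [B c]]] ++ [A [B b]]] )]]] ++ [A [B b]]]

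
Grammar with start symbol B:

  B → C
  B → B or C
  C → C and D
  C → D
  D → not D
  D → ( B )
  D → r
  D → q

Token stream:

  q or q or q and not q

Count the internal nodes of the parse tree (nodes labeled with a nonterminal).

[B [B [B [C [D q]]] or [C [D q]]] or [C [C [D q]] and [D not [D q]]]]

12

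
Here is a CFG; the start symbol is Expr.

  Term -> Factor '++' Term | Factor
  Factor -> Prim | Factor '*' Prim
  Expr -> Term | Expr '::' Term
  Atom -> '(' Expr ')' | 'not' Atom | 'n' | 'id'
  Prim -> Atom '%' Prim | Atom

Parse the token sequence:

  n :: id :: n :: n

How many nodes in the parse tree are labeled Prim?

4

[Expr [Expr [Expr [Expr [Term [Factor [Prim [Atom n]]]]] :: [Term [Factor [Prim [Atom id]]]]] :: [Term [Factor [Prim [Atom n]]]]] :: [Term [Factor [Prim [Atom n]]]]]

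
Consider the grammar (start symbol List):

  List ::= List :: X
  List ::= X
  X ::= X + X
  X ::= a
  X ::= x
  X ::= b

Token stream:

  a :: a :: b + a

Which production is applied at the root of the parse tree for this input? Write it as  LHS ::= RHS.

[List [List [List [X a]] :: [X a]] :: [X [X b] + [X a]]]

List ::= List :: X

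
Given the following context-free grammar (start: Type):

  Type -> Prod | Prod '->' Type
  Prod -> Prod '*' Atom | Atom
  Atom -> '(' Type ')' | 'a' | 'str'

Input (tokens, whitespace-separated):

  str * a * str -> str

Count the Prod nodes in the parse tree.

[Type [Prod [Prod [Prod [Atom str]] * [Atom a]] * [Atom str]] -> [Type [Prod [Atom str]]]]

4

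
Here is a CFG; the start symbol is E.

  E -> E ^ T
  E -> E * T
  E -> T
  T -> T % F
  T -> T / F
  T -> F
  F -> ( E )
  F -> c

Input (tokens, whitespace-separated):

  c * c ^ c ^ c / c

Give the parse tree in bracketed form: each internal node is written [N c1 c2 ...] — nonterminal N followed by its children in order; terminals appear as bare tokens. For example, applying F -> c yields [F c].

[E [E [E [E [T [F c]]] * [T [F c]]] ^ [T [F c]]] ^ [T [T [F c]] / [F c]]]

E
E ^ T
E ^ T ^ T
E * T ^ T ^ T
T * T ^ T ^ T
F * T ^ T ^ T
c * T ^ T ^ T
c * F ^ T ^ T
c * c ^ T ^ T
c * c ^ F ^ T
c * c ^ c ^ T
c * c ^ c ^ T / F
c * c ^ c ^ F / F
c * c ^ c ^ c / F
c * c ^ c ^ c / c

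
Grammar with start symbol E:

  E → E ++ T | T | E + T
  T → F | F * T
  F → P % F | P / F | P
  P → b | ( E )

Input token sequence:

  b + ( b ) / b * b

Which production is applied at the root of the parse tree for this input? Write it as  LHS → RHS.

[E [E [T [F [P b]]]] + [T [F [P ( [E [T [F [P b]]]] )] / [F [P b]]] * [T [F [P b]]]]]

E → E + T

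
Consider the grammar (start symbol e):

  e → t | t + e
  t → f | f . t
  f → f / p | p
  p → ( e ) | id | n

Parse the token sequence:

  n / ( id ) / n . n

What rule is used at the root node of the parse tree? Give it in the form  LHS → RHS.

e → t

[e [t [f [f [f [p n]] / [p ( [e [t [f [p id]]]] )]] / [p n]] . [t [f [p n]]]]]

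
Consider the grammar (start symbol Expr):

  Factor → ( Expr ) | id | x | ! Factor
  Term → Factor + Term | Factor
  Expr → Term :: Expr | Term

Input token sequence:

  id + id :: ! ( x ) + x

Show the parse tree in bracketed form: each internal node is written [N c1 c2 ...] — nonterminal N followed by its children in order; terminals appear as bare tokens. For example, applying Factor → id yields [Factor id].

[Expr [Term [Factor id] + [Term [Factor id]]] :: [Expr [Term [Factor ! [Factor ( [Expr [Term [Factor x]]] )]] + [Term [Factor x]]]]]

Expr
Term :: Expr
Factor + Term :: Expr
id + Term :: Expr
id + Factor :: Expr
id + id :: Expr
id + id :: Term
id + id :: Factor + Term
id + id :: ! Factor + Term
id + id :: ! ( Expr ) + Term
id + id :: ! ( Term ) + Term
id + id :: ! ( Factor ) + Term
id + id :: ! ( x ) + Term
id + id :: ! ( x ) + Factor
id + id :: ! ( x ) + x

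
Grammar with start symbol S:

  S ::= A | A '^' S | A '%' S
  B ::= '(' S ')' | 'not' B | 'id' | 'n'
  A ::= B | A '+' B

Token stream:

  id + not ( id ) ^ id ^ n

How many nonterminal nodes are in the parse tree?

15

[S [A [A [B id]] + [B not [B ( [S [A [B id]]] )]]] ^ [S [A [B id]] ^ [S [A [B n]]]]]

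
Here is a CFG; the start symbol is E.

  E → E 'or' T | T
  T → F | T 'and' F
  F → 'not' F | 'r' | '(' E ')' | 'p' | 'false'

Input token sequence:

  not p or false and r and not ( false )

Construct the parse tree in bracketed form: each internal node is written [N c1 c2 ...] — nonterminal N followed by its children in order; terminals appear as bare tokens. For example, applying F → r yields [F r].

[E [E [T [F not [F p]]]] or [T [T [T [F false]] and [F r]] and [F not [F ( [E [T [F false]]] )]]]]

E
E or T
T or T
F or T
not F or T
not p or T
not p or T and F
not p or T and F and F
not p or F and F and F
not p or false and F and F
not p or false and r and F
not p or false and r and not F
not p or false and r and not ( E )
not p or false and r and not ( T )
not p or false and r and not ( F )
not p or false and r and not ( false )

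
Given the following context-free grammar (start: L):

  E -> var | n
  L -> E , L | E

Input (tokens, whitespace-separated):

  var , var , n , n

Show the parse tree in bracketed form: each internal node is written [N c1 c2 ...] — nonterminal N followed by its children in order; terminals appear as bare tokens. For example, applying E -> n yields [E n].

[L [E var] , [L [E var] , [L [E n] , [L [E n]]]]]

L
E , L
var , L
var , E , L
var , var , L
var , var , E , L
var , var , n , L
var , var , n , E
var , var , n , n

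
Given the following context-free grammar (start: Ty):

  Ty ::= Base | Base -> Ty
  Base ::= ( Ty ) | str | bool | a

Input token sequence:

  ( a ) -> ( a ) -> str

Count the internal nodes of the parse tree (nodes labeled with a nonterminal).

[Ty [Base ( [Ty [Base a]] )] -> [Ty [Base ( [Ty [Base a]] )] -> [Ty [Base str]]]]

10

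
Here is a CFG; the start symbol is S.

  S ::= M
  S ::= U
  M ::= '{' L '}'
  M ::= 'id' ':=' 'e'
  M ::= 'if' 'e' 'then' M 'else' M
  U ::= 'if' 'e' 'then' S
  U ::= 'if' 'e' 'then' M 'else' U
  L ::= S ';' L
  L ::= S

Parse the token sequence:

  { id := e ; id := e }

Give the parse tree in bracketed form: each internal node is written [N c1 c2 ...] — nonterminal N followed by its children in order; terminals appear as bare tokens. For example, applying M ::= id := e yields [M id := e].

[S [M { [L [S [M id := e]] ; [L [S [M id := e]]]] }]]

S
M
{ L }
{ S ; L }
{ M ; L }
{ id := e ; L }
{ id := e ; S }
{ id := e ; M }
{ id := e ; id := e }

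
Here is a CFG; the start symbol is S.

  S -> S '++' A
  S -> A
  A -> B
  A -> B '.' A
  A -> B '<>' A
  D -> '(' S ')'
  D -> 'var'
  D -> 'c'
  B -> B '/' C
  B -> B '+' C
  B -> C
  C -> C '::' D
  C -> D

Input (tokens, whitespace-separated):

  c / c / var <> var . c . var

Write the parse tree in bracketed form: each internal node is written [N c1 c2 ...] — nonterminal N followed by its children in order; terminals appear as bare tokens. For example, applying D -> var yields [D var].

[S [A [B [B [B [C [D c]]] / [C [D c]]] / [C [D var]]] <> [A [B [C [D var]]] . [A [B [C [D c]]] . [A [B [C [D var]]]]]]]]

S
A
B <> A
B / C <> A
B / C / C <> A
C / C / C <> A
D / C / C <> A
c / C / C <> A
c / D / C <> A
c / c / C <> A
c / c / D <> A
c / c / var <> A
c / c / var <> B . A
c / c / var <> C . A
c / c / var <> D . A
c / c / var <> var . A
c / c / var <> var . B . A
c / c / var <> var . C . A
c / c / var <> var . D . A
c / c / var <> var . c . A
c / c / var <> var . c . B
c / c / var <> var . c . C
c / c / var <> var . c . D
c / c / var <> var . c . var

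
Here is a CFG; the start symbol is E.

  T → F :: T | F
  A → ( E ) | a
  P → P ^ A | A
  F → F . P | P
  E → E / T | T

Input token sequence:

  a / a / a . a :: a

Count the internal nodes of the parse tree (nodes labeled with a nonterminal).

22

[E [E [E [T [F [P [A a]]]]] / [T [F [P [A a]]]]] / [T [F [F [P [A a]]] . [P [A a]]] :: [T [F [P [A a]]]]]]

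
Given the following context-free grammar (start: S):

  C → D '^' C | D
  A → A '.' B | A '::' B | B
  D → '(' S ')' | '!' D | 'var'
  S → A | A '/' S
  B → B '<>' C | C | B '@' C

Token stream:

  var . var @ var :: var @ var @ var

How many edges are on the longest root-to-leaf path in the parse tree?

[S [A [A [A [B [C [D var]]]] . [B [B [C [D var]]] @ [C [D var]]]] :: [B [B [B [C [D var]]] @ [C [D var]]] @ [C [D var]]]]]

7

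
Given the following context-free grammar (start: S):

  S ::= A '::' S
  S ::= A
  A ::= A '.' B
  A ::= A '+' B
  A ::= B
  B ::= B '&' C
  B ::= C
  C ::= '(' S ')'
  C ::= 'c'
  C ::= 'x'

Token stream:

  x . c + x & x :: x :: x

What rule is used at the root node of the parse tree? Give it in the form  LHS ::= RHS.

[S [A [A [A [B [C x]]] . [B [C c]]] + [B [B [C x]] & [C x]]] :: [S [A [B [C x]]] :: [S [A [B [C x]]]]]]

S ::= A '::' S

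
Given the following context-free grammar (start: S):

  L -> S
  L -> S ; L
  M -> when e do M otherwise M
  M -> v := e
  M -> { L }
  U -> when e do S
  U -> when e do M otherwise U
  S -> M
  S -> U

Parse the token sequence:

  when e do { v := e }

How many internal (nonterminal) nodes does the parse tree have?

[S [U when e do [S [M { [L [S [M v := e]]] }]]]]

7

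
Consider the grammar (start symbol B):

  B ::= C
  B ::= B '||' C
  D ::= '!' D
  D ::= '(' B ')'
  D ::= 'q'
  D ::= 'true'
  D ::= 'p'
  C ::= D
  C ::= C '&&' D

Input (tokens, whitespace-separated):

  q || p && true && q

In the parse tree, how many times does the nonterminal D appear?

4

[B [B [C [D q]]] || [C [C [C [D p]] && [D true]] && [D q]]]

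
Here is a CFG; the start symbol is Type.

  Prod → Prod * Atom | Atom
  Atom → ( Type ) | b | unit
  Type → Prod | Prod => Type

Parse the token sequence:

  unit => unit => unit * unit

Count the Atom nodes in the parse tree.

[Type [Prod [Atom unit]] => [Type [Prod [Atom unit]] => [Type [Prod [Prod [Atom unit]] * [Atom unit]]]]]

4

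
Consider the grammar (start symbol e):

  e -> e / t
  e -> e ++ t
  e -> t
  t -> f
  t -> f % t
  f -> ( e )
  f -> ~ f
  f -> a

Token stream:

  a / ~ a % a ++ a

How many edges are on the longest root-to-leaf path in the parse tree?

[e [e [e [t [f a]]] / [t [f ~ [f a]] % [t [f a]]]] ++ [t [f a]]]

5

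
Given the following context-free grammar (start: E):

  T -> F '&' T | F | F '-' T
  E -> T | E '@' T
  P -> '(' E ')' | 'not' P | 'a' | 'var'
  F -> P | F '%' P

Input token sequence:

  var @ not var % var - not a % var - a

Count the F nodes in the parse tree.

[E [E [T [F [P var]]]] @ [T [F [F [P not [P var]]] % [P var]] - [T [F [F [P not [P a]]] % [P var]] - [T [F [P a]]]]]]

6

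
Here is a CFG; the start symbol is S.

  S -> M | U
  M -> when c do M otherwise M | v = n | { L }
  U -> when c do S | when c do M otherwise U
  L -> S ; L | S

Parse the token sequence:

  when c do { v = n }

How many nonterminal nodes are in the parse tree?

[S [U when c do [S [M { [L [S [M v = n]]] }]]]]

7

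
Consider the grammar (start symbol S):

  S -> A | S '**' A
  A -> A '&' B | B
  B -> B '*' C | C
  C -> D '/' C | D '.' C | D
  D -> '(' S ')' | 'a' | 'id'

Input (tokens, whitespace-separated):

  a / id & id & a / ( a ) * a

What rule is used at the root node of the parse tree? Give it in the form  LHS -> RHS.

S -> A

[S [A [A [A [B [C [D a] / [C [D id]]]]] & [B [C [D id]]]] & [B [B [C [D a] / [C [D ( [S [A [B [C [D a]]]]] )]]]] * [C [D a]]]]]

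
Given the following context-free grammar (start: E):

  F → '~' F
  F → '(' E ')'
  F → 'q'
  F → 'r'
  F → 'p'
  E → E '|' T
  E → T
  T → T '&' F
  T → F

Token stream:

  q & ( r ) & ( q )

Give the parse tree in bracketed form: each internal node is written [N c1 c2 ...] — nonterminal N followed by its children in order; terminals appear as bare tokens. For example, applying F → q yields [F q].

[E [T [T [T [F q]] & [F ( [E [T [F r]]] )]] & [F ( [E [T [F q]]] )]]]

E
T
T & F
T & F & F
F & F & F
q & F & F
q & ( E ) & F
q & ( T ) & F
q & ( F ) & F
q & ( r ) & F
q & ( r ) & ( E )
q & ( r ) & ( T )
q & ( r ) & ( F )
q & ( r ) & ( q )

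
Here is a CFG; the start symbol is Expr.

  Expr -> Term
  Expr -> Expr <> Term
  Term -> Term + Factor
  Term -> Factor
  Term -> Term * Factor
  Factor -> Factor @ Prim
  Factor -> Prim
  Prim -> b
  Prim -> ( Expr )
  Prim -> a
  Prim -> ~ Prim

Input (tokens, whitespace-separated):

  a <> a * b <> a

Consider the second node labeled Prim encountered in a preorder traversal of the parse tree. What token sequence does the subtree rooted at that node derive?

a

[Expr [Expr [Expr [Term [Factor [Prim a]]]] <> [Term [Term [Factor [Prim a]]] * [Factor [Prim b]]]] <> [Term [Factor [Prim a]]]]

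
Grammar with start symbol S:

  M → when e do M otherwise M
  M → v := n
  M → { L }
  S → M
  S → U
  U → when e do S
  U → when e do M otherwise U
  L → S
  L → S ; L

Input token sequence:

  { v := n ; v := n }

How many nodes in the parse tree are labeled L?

[S [M { [L [S [M v := n]] ; [L [S [M v := n]]]] }]]

2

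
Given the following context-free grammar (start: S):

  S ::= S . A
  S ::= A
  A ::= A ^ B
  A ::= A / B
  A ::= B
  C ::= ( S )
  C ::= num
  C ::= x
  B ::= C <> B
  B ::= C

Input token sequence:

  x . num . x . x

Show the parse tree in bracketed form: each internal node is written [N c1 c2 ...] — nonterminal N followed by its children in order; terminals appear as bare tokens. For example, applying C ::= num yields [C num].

[S [S [S [S [A [B [C x]]]] . [A [B [C num]]]] . [A [B [C x]]]] . [A [B [C x]]]]

S
S . A
S . A . A
S . A . A . A
A . A . A . A
B . A . A . A
C . A . A . A
x . A . A . A
x . B . A . A
x . C . A . A
x . num . A . A
x . num . B . A
x . num . C . A
x . num . x . A
x . num . x . B
x . num . x . C
x . num . x . x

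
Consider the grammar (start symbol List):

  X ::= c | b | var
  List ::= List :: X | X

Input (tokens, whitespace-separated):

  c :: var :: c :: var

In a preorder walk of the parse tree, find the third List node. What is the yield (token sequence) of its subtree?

[List [List [List [List [X c]] :: [X var]] :: [X c]] :: [X var]]

c :: var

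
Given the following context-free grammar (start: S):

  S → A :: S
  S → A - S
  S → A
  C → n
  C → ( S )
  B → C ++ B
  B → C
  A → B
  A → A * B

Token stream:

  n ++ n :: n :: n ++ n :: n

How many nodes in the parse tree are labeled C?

[S [A [B [C n] ++ [B [C n]]]] :: [S [A [B [C n]]] :: [S [A [B [C n] ++ [B [C n]]]] :: [S [A [B [C n]]]]]]]

6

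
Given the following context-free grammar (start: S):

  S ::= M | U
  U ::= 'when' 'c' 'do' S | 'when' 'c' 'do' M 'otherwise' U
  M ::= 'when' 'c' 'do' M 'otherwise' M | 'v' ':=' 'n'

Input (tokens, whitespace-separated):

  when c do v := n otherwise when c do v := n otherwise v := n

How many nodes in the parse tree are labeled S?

1

[S [M when c do [M v := n] otherwise [M when c do [M v := n] otherwise [M v := n]]]]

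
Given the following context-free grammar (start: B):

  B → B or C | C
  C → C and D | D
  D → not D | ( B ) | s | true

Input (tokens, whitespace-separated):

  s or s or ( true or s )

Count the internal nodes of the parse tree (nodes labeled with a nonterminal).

15

[B [B [B [C [D s]]] or [C [D s]]] or [C [D ( [B [B [C [D true]]] or [C [D s]]] )]]]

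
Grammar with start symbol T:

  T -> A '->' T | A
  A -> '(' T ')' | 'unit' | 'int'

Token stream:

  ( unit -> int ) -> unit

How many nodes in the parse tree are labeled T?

[T [A ( [T [A unit] -> [T [A int]]] )] -> [T [A unit]]]

4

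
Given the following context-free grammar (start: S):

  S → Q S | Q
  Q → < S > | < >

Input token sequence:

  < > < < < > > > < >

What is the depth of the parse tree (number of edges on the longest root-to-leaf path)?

7

[S [Q < >] [S [Q < [S [Q < [S [Q < >]] >]] >] [S [Q < >]]]]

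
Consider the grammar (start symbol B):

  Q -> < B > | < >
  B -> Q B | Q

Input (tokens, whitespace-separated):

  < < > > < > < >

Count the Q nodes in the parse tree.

[B [Q < [B [Q < >]] >] [B [Q < >] [B [Q < >]]]]

4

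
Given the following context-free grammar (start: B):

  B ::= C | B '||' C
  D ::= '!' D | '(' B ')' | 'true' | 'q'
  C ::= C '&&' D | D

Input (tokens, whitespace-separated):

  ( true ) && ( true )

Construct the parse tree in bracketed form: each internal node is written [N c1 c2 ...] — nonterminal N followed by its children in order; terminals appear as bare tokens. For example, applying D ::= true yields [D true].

B
C
C && D
D && D
( B ) && D
( C ) && D
( D ) && D
( true ) && D
( true ) && ( B )
( true ) && ( C )
( true ) && ( D )
( true ) && ( true )

[B [C [C [D ( [B [C [D true]]] )]] && [D ( [B [C [D true]]] )]]]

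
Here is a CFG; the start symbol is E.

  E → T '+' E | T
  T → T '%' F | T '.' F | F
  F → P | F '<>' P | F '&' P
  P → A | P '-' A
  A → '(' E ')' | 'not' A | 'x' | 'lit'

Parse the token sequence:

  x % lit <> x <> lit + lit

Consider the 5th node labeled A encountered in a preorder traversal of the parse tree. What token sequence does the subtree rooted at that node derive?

[E [T [T [F [P [A x]]]] % [F [F [F [P [A lit]]] <> [P [A x]]] <> [P [A lit]]]] + [E [T [F [P [A lit]]]]]]

lit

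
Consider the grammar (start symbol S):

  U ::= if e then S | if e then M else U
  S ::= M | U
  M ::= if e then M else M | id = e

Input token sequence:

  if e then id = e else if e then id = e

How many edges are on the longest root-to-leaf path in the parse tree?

[S [U if e then [M id = e] else [U if e then [S [M id = e]]]]]

5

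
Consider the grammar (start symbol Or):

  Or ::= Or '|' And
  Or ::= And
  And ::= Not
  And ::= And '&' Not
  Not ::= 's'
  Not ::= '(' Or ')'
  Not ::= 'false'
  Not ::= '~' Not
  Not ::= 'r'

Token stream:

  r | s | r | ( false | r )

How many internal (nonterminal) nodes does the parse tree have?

18

[Or [Or [Or [Or [And [Not r]]] | [And [Not s]]] | [And [Not r]]] | [And [Not ( [Or [Or [And [Not false]]] | [And [Not r]]] )]]]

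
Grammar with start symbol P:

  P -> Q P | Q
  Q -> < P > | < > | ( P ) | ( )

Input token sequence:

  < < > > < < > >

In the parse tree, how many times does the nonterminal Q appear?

[P [Q < [P [Q < >]] >] [P [Q < [P [Q < >]] >]]]

4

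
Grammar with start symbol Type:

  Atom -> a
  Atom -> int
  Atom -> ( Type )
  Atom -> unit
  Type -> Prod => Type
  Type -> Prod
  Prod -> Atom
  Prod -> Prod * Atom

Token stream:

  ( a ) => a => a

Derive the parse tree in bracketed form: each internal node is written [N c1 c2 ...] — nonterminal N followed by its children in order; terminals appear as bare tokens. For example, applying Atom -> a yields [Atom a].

Type
Prod => Type
Atom => Type
( Type ) => Type
( Prod ) => Type
( Atom ) => Type
( a ) => Type
( a ) => Prod => Type
( a ) => Atom => Type
( a ) => a => Type
( a ) => a => Prod
( a ) => a => Atom
( a ) => a => a

[Type [Prod [Atom ( [Type [Prod [Atom a]]] )]] => [Type [Prod [Atom a]] => [Type [Prod [Atom a]]]]]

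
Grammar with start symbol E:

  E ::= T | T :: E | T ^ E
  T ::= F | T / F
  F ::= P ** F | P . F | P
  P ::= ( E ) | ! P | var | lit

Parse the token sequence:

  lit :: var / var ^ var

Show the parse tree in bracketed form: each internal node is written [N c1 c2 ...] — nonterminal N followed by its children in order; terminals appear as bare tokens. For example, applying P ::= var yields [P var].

E
T :: E
F :: E
P :: E
lit :: E
lit :: T ^ E
lit :: T / F ^ E
lit :: F / F ^ E
lit :: P / F ^ E
lit :: var / F ^ E
lit :: var / P ^ E
lit :: var / var ^ E
lit :: var / var ^ T
lit :: var / var ^ F
lit :: var / var ^ P
lit :: var / var ^ var

[E [T [F [P lit]]] :: [E [T [T [F [P var]]] / [F [P var]]] ^ [E [T [F [P var]]]]]]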